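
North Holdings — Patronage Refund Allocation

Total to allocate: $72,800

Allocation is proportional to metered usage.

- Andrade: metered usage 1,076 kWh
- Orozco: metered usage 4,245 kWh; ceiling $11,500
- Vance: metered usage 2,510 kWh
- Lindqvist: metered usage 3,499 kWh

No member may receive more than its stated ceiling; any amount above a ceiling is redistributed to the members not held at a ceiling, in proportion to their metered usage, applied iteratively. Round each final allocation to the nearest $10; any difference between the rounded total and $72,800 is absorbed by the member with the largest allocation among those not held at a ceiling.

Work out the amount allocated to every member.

Total metered usage = 11,330.
Unconstrained shares: Andrade 6,913.75; Orozco 27,275.90; Vance 16,127.80; Lindqvist 22,482.54.
Held at cap: Orozco ($11,500); residual $61,300 reallocated over remaining metered usage 7,085.
Remaining shares: Andrade 9,309.64 → $9,310; Vance 21,716.73 → $21,720; Lindqvist 30,273.63 → $30,270.

Andrade: $9,310; Orozco: $11,500; Vance: $21,720; Lindqvist: $30,270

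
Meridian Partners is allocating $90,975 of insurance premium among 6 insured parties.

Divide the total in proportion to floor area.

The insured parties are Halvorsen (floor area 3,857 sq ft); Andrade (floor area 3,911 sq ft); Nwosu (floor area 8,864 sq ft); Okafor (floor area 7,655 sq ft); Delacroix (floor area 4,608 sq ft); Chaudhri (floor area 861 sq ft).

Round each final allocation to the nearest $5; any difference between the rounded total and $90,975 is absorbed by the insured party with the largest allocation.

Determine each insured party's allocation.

Halvorsen: $11,790 · Andrade: $11,955 · Nwosu: $27,105 · Okafor: $23,405 · Delacroix: $14,090 · Chaudhri: $2,630

Sum of floor area: 29,756.
Unrounded shares: Halvorsen 3,857/29,756 × $90,975 = 11,792.26; Andrade 3,911/29,756 × $90,975 = 11,957.36; Nwosu 8,864/29,756 × $90,975 = 27,100.50; Okafor 7,655/29,756 × $90,975 = 23,404.14; Delacroix 4,608/29,756 × $90,975 = 14,088.35; Chaudhri 861/29,756 × $90,975 = 2,632.39.
Rounded to nearest $5: Halvorsen $11,790; Andrade $11,955; Nwosu $27,100; Okafor $23,405; Delacroix $14,090; Chaudhri $2,630. Sum = $90,970.
Difference $90,975 − $90,970 = +$5 applied to largest allocation (Nwosu): Nwosu becomes $27,105.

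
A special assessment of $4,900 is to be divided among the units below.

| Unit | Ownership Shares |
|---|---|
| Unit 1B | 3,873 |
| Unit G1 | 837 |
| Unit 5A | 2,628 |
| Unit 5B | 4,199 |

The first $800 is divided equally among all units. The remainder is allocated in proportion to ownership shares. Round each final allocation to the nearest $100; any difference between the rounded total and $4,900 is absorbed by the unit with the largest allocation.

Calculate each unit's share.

Equal tier: $800 ÷ 4 = $200 apiece.
Remainder $4,100 by ownership shares (total 11,537): Unit 1B 1,376.38 → $1,400; Unit G1 297.45 → $300; Unit 5A 933.93 → $900; Unit 5B 1,492.23 → $1,500.
Totals: Unit 1B $200 + $1,400 = $1,600; Unit G1 $200 + $300 = $500; Unit 5A $200 + $900 = $1,100; Unit 5B $200 + $1,500 = $1,700.

Unit 1B: $1,600; Unit G1: $500; Unit 5A: $1,100; Unit 5B: $1,700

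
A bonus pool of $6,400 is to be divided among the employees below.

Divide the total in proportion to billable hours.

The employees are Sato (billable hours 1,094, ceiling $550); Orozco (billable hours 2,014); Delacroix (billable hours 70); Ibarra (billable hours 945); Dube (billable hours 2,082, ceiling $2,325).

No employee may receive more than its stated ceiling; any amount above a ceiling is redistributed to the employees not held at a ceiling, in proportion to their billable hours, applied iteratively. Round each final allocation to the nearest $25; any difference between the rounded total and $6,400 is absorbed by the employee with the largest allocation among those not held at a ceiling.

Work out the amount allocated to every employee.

Sato: $550; Orozco: $2,350; Delacroix: $75; Ibarra: $1,100; Dube: $2,325

Sum of billable hours: 6,205.
Unconstrained shares: Sato 1,128.38; Orozco 2,077.29; Delacroix 72.20; Ibarra 974.70; Dube 2,147.43.
Held at cap: Sato ($550); remaining pool $5,850 reallocated over remaining billable hours 5,111.
Held at cap: Dube ($2,325); remaining pool $3,525 reallocated over remaining billable hours 3,029.
Shares after redistribution: Orozco 2,343.79 → $2,350; Delacroix 81.46 → $75; Ibarra 1,099.74 → $1,100.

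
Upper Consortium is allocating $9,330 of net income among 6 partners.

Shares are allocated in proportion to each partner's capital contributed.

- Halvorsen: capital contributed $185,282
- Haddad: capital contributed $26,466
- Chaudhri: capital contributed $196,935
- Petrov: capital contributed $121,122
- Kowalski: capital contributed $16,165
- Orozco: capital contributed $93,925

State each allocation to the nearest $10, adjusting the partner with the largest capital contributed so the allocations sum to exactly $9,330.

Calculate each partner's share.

Halvorsen: $2,700 · Haddad: $390 · Chaudhri: $2,860 · Petrov: $1,770 · Kowalski: $240 · Orozco: $1,370

Total capital contributed = 639,895.
Proportional shares: Halvorsen 185,282/639,895 × $9,330 = 2,701.51; Haddad 26,466/639,895 × $9,330 = 385.89; Chaudhri 196,935/639,895 × $9,330 = 2,871.41; Petrov 121,122/639,895 × $9,330 = 1,766.02; Kowalski 16,165/639,895 × $9,330 = 235.69; Orozco 93,925/639,895 × $9,330 = 1,369.48.
Rounded to nearest $10: Halvorsen $2,700; Haddad $390; Chaudhri $2,870; Petrov $1,770; Kowalski $240; Orozco $1,370. Sum = $9,340.
Difference $9,330 − $9,340 = −$10 applied to largest capital contributed (Chaudhri): Chaudhri becomes $2,860.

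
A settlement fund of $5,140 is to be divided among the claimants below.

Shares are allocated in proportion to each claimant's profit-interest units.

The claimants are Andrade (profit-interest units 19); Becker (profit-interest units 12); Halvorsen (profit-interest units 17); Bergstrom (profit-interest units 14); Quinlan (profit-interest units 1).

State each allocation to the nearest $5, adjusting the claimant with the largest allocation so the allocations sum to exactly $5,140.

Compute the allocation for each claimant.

Sum of profit-interest units: 63.
Unrounded shares: Andrade 19/63 × $5,140 = 1,550.16; Becker 12/63 × $5,140 = 979.05; Halvorsen 17/63 × $5,140 = 1,386.98; Bergstrom 14/63 × $5,140 = 1,142.22; Quinlan 1/63 × $5,140 = 81.59.
At nearest $5: Andrade $1,550; Becker $980; Halvorsen $1,385; Bergstrom $1,140; Quinlan $80. Sum = $5,135.
Difference $5,140 − $5,135 = +$5 applied to largest allocation (Andrade): Andrade becomes $1,555.

Andrade: $1,555; Becker: $980; Halvorsen: $1,385; Bergstrom: $1,140; Quinlan: $80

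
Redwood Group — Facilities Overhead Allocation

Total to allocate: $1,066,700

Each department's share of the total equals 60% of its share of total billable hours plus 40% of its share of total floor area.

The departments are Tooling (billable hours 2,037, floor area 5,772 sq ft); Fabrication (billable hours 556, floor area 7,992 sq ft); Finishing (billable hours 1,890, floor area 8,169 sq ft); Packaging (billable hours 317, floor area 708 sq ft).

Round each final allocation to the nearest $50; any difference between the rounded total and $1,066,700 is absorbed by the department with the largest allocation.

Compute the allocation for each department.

Billable hours total 4,800; floor area total 22,641.
Composite weights (60% billable hours + 40% floor area): Tooling 0.3566; Fabrication 0.2107; Finishing 0.3806; Packaging 0.0521.
Raw shares: Tooling 380,384.47; Fabrication 224,748.55; Finishing 405,956.42; Packaging 55,610.57.
Rounded to nearest $50: Tooling $380,400; Fabrication $224,750; Finishing $405,950; Packaging $55,600. Sum = $1,066,700.
Rounded total matches; no reconciliation needed.

Tooling: $380,400 · Fabrication: $224,750 · Finishing: $405,950 · Packaging: $55,600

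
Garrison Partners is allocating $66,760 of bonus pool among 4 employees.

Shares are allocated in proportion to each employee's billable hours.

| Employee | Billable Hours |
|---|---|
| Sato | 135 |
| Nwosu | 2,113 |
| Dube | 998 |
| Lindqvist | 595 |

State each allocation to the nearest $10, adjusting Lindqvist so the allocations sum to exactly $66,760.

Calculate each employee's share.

Total billable hours = 3,841.
Pro-rata amounts: Sato 135/3,841 × $66,760 = 2,346.42; Nwosu 2,113/3,841 × $66,760 = 36,725.82; Dube 998/3,841 × $66,760 = 17,346.13; Lindqvist 595/3,841 × $66,760 = 10,341.63.
After rounding ($10): Sato $2,350; Nwosu $36,730; Dube $17,350; Lindqvist $10,340. Sum = $66,770.
Difference $66,760 − $66,770 = −$10 applied to Lindqvist: Lindqvist becomes $10,330.

Sato: $2,350 | Nwosu: $36,730 | Dube: $17,350 | Lindqvist: $10,330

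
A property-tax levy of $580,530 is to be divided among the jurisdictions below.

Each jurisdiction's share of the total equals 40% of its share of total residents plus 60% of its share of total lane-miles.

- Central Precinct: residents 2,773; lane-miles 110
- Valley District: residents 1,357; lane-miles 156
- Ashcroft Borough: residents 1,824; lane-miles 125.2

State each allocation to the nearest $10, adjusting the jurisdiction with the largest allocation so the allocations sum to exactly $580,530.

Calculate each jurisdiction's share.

Totals — residents 5,954, lane-miles 391.2.
Combined weights (40% residents + 60% lane-miles): Central Precinct 0.3550; Valley District 0.3304; Ashcroft Borough 0.3146.
Pro-rata amounts: Central Precinct 206,091.97; Valley District 191,824.18; Ashcroft Borough 182,613.84.
After rounding ($10): Central Precinct $206,090; Valley District $191,820; Ashcroft Borough $182,610. Sum = $580,520.
Difference $580,530 − $580,520 = +$10 applied to largest allocation (Central Precinct): Central Precinct becomes $206,100.

Central Precinct: $206,100 | Valley District: $191,820 | Ashcroft Borough: $182,610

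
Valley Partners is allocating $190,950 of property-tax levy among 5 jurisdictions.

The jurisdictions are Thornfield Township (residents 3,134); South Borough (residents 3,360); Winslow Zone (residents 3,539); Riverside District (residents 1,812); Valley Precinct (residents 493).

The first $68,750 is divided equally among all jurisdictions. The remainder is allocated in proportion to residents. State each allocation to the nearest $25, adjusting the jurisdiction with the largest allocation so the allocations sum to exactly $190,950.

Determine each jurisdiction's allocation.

Equal tier: $68,750 ÷ 5 = $13,750 apiece.
Remainder $122,200 by residents (total 12,338): Thornfield Township 31,040.27 → $31,050; South Borough 33,278.65 → $33,275; Winslow Zone 35,051.53 → $35,050; Riverside District 17,946.70 → $17,950; Valley Precinct 4,882.85 → $4,875.
Totals: Thornfield Township $13,750 + $31,050 = $44,800; South Borough $13,750 + $33,275 = $47,025; Winslow Zone $13,750 + $35,050 = $48,800; Riverside District $13,750 + $17,950 = $31,700; Valley Precinct $13,750 + $4,875 = $18,625.

Thornfield Township: $44,800; South Borough: $47,025; Winslow Zone: $48,800; Riverside District: $31,700; Valley Precinct: $18,625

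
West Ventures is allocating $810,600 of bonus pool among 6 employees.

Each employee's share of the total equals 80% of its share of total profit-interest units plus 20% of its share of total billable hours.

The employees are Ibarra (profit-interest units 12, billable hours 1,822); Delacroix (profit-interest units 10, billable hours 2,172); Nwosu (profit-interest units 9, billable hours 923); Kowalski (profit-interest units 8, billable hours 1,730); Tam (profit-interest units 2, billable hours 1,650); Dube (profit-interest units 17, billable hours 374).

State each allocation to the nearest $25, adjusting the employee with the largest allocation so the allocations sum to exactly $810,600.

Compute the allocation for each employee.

Ibarra: $168,225 · Delacroix: $152,425 · Nwosu: $117,875 · Kowalski: $121,800 · Tam: $53,200 · Dube: $197,075

Totals — profit-interest units 58, billable hours 8,671.
Blended shares (80% profit-interest units + 20% billable hours): Ibarra 0.2075; Delacroix 0.1880; Nwosu 0.1454; Kowalski 0.1502; Tam 0.0656; Dube 0.2431.
Pro-rata amounts: Ibarra 168,233.86; Delacroix 152,416.36; Nwosu 117,883.36; Kowalski 121,790.99; Tam 53,211.11; Dube 197,064.33.
At nearest $25: Ibarra $168,225; Delacroix $152,425; Nwosu $117,875; Kowalski $121,800; Tam $53,200; Dube $197,075. Sum = $810,600.
Sum already equals the total — no adjustment.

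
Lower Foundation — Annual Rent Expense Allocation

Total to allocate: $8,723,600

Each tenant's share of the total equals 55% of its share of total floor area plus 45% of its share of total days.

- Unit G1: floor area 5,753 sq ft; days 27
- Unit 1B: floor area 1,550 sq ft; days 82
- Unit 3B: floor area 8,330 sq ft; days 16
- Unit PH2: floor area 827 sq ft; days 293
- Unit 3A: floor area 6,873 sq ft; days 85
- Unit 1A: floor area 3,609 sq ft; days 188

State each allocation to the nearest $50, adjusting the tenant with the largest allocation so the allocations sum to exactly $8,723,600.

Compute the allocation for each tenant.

Totals — floor area 26,942, days 691.
Blended shares (55% floor area + 45% days): Unit G1 0.1350; Unit 1B 0.0850; Unit 3B 0.1805; Unit PH2 0.2077; Unit 3A 0.1957; Unit 1A 0.1961.
Raw shares: Unit G1 1,177,914.89; Unit 1B 741,880.37; Unit 3B 1,574,349.49; Unit PH2 1,811,830.50; Unit 3A 1,706,872.79; Unit 1A 1,710,751.96.
At nearest $50: Unit G1 $1,177,900; Unit 1B $741,900; Unit 3B $1,574,350; Unit PH2 $1,811,850; Unit 3A $1,706,850; Unit 1A $1,710,750. Sum = $8,723,600.
No rounding difference to absorb.

Unit G1: $1,177,900 · Unit 1B: $741,900 · Unit 3B: $1,574,350 · Unit PH2: $1,811,850 · Unit 3A: $1,706,850 · Unit 1A: $1,710,750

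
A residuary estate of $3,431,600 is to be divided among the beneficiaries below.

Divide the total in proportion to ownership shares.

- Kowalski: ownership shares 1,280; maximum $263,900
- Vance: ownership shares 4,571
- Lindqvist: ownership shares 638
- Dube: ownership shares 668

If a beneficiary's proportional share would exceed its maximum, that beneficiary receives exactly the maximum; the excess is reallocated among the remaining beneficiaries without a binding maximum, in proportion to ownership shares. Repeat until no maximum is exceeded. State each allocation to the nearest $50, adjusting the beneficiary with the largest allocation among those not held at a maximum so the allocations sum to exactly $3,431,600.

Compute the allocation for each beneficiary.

Ownership shares total: 7,157.
Pro-rata shares before constraints: Kowalski 613,727.54; Vance 2,191,678.58; Lindqvist 305,904.82; Dube 320,289.06.
Held at cap: Kowalski ($263,900); balance $3,167,700 reallocated over remaining ownership shares 5,877.
Shares after redistribution: Vance 2,463,766.67 → $2,463,750; Lindqvist 343,881.67 → $343,900; Dube 360,051.66 → $360,050.

Kowalski: $263,900; Vance: $2,463,750; Lindqvist: $343,900; Dube: $360,050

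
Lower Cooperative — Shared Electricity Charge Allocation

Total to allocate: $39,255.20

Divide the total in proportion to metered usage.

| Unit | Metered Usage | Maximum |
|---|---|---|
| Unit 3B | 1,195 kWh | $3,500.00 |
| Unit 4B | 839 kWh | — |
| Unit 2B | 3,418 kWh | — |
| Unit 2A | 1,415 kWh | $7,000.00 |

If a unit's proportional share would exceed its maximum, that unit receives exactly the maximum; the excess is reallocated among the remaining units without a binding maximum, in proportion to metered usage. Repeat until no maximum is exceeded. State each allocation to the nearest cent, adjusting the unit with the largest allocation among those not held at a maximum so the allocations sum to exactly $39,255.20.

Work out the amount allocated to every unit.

Unit 3B: $3,500.00 · Unit 4B: $5,667.28 · Unit 2B: $23,087.92 · Unit 2A: $7,000.00

Sum of metered usage: 6,867.
Pro-rata shares before constraints: Unit 3B 6,831.2165; Unit 4B 4,796.1428; Unit 2B 19,538.9943; Unit 2A 8,088.8464.
Capped: Unit 3B ($3,500.00), Unit 2A ($7,000.00); residual $28,755.20 reallocated over remaining metered usage 4,257.
Shares after redistribution: Unit 4B 5,667.2804 → $5,667.28; Unit 2B 23,087.9196 → $23,087.92.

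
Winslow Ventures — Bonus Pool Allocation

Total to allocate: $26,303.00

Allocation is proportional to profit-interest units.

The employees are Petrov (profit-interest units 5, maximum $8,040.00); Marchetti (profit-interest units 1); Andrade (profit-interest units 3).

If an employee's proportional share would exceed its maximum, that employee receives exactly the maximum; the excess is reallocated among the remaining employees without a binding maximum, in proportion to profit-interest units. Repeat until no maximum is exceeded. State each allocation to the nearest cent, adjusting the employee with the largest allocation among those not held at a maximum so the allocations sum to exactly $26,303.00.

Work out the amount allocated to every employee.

Petrov: $8,040.00 | Marchetti: $4,565.75 | Andrade: $13,697.25

Sum of profit-interest units: 9.
Unconstrained shares: Petrov 14,612.7778; Marchetti 2,922.5556; Andrade 8,767.6667.
Cap binds for Petrov ($8,040.00); remaining pool $18,263.00 reallocated over remaining profit-interest units 4.
Shares after redistribution: Marchetti 4,565.7500 → $4,565.75; Andrade 13,697.2500 → $13,697.25.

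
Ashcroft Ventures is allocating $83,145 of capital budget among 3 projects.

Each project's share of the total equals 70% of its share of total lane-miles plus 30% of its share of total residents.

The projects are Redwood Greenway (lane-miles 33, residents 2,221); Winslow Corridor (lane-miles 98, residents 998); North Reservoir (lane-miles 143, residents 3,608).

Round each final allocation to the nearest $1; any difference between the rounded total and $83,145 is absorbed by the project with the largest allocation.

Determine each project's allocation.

Redwood Greenway: $15,124; Winslow Corridor: $24,463; North Reservoir: $43,558

Lane-miles total 274; residents total 6,827.
Blended shares (70% lane-miles + 30% residents): Redwood Greenway 0.1819; Winslow Corridor 0.2942; North Reservoir 0.5239.
Proportional shares: Redwood Greenway 15,124.44; Winslow Corridor 24,462.94; North Reservoir 43,557.62.
Rounded to nearest $1: Redwood Greenway $15,124; Winslow Corridor $24,463; North Reservoir $43,558. Sum = $83,145.
No rounding difference to absorb.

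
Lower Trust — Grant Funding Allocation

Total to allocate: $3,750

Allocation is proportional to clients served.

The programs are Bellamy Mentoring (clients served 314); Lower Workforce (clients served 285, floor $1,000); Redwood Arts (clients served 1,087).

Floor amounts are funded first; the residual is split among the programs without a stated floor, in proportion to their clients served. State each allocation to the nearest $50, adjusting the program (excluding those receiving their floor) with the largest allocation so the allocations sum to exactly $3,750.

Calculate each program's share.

Fund the minimums — Lower Workforce $1,000. Residual $2,750.
Residual split over remaining clients served 1,401: Bellamy Mentoring 616.35 → $600; Redwood Arts 2,133.65 → $2,150.

Bellamy Mentoring: $600; Lower Workforce: $1,000; Redwood Arts: $2,150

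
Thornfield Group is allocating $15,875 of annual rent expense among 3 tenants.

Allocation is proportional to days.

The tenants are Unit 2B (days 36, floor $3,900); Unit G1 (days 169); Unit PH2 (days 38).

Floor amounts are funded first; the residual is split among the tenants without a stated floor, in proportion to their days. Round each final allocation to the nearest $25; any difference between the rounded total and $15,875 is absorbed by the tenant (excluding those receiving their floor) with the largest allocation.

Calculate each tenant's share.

Unit 2B: $3,900; Unit G1: $9,775; Unit PH2: $2,200

Fund the minimums — Unit 2B $3,900. Residual $11,975.
Residual split over remaining days 207: Unit G1 9,776.69 → $9,775; Unit PH2 2,198.31 → $2,200.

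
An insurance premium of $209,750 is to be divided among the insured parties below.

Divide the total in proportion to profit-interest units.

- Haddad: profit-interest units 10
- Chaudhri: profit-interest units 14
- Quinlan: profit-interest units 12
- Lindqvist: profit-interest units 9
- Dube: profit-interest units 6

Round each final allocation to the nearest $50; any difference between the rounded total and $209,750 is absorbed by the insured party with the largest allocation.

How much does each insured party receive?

Haddad: $41,150; Chaudhri: $57,550; Quinlan: $49,350; Lindqvist: $37,000; Dube: $24,700

Combined profit-interest units = 51.
Proportional shares: Haddad 10/51 × $209,750 = 41,127.45; Chaudhri 14/51 × $209,750 = 57,578.43; Quinlan 12/51 × $209,750 = 49,352.94; Lindqvist 9/51 × $209,750 = 37,014.71; Dube 6/51 × $209,750 = 24,676.47.
Rounded to nearest $50: Haddad $41,150; Chaudhri $57,600; Quinlan $49,350; Lindqvist $37,000; Dube $24,700. Sum = $209,800.
Difference $209,750 − $209,800 = −$50 applied to largest allocation (Chaudhri): Chaudhri becomes $57,550.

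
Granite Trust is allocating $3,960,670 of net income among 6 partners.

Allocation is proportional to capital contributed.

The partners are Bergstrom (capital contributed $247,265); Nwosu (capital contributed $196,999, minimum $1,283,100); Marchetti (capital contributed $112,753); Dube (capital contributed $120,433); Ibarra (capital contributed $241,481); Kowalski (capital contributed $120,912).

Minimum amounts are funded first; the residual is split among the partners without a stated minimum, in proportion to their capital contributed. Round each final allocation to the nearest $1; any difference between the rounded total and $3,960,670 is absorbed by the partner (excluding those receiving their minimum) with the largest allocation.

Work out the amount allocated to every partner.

Bergstrom: $785,518 · Nwosu: $1,283,100 · Marchetti: $358,197 · Dube: $382,595 · Ibarra: $767,143 · Kowalski: $384,117

Minimums first: Nwosu $1,283,100. Residual $2,677,570.
Residual split over remaining capital contributed 842,844: Bergstrom 785,518.25 → $785,518; Marchetti 358,196.83 → $358,197; Dube 382,594.87 → $382,595; Ibarra 767,143.48 → $767,143; Kowalski 384,116.57 → $384,117.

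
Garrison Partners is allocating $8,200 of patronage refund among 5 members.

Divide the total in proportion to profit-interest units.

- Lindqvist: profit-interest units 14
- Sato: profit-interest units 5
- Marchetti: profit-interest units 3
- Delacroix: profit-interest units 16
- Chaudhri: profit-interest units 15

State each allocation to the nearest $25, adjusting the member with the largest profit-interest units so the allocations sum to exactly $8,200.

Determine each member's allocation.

Combined profit-interest units = 53.
Pro-rata amounts: Lindqvist 14/53 × $8,200 = 2,166.04; Sato 5/53 × $8,200 = 773.58; Marchetti 3/53 × $8,200 = 464.15; Delacroix 16/53 × $8,200 = 2,475.47; Chaudhri 15/53 × $8,200 = 2,320.75.
At nearest $25: Lindqvist $2,175; Sato $775; Marchetti $475; Delacroix $2,475; Chaudhri $2,325. Sum = $8,225.
Difference $8,200 − $8,225 = −$25 applied to largest profit-interest units (Delacroix): Delacroix becomes $2,450.

Lindqvist: $2,175; Sato: $775; Marchetti: $475; Delacroix: $2,450; Chaudhri: $2,325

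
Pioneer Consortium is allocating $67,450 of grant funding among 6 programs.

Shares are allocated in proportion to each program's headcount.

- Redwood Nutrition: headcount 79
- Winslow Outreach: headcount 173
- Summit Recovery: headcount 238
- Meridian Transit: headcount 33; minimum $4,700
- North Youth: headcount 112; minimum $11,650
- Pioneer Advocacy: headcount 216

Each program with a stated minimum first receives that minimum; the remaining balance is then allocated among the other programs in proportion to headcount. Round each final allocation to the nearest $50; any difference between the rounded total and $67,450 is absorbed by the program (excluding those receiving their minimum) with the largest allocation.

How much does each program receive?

Guaranteed amounts: Meridian Transit $4,700; North Youth $11,650. Residual $51,100.
Residual split over remaining headcount 706: Redwood Nutrition 5,717.99 → $5,700; Winslow Outreach 12,521.67 → $12,500; Summit Recovery 17,226.35 → $17,250; Pioneer Advocacy 15,633.99 → $15,650.

Redwood Nutrition: $5,700 · Winslow Outreach: $12,500 · Summit Recovery: $17,250 · Meridian Transit: $4,700 · North Youth: $11,650 · Pioneer Advocacy: $15,650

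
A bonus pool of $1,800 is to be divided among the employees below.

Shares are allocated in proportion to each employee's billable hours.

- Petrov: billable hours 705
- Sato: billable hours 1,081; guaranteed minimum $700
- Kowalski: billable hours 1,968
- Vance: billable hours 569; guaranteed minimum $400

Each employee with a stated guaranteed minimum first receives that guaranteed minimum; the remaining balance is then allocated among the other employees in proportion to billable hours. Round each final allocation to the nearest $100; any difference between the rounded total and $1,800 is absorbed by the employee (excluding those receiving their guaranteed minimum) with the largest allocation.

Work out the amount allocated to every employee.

Minimums first: Sato $700; Vance $400. Residual $700.
Residual split over remaining billable hours 2,673: Petrov 184.62 → $200; Kowalski 515.38 → $500.

Petrov: $200 | Sato: $700 | Kowalski: $500 | Vance: $400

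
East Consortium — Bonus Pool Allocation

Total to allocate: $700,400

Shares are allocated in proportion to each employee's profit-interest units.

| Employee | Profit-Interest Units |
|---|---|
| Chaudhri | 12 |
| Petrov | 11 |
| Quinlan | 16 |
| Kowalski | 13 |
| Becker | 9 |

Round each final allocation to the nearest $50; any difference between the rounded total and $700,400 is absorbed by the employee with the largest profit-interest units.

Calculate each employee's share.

Total profit-interest units = 12 + 11 + 16 + 13 + 9 = 61.
Pro-rata amounts: Chaudhri 137,783.61; Petrov 126,301.64; Quinlan 183,711.48; Kowalski 149,265.57; Becker 103,337.70.
After rounding ($50): Chaudhri $137,800; Petrov $126,300; Quinlan $183,700; Kowalski $149,250; Becker $103,350. Sum = $700,400.
No rounding difference to absorb.

Chaudhri: $137,800 · Petrov: $126,300 · Quinlan: $183,700 · Kowalski: $149,250 · Becker: $103,350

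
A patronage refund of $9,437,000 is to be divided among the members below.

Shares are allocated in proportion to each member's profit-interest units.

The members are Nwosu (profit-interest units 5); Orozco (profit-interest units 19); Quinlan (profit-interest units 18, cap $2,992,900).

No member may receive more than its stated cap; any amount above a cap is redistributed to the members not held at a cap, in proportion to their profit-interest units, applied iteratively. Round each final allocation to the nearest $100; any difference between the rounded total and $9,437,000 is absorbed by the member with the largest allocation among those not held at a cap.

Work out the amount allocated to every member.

Nwosu: $1,342,500 · Orozco: $5,101,600 · Quinlan: $2,992,900

Combined profit-interest units = 42.
Unconstrained shares: Nwosu 1,123,452.38; Orozco 4,269,119.05; Quinlan 4,044,428.57.
Capped: Quinlan ($2,992,900); residual $6,444,100 reallocated over remaining profit-interest units 24.
Shares after redistribution: Nwosu 1,342,520.83 → $1,342,500; Orozco 5,101,579.17 → $5,101,600.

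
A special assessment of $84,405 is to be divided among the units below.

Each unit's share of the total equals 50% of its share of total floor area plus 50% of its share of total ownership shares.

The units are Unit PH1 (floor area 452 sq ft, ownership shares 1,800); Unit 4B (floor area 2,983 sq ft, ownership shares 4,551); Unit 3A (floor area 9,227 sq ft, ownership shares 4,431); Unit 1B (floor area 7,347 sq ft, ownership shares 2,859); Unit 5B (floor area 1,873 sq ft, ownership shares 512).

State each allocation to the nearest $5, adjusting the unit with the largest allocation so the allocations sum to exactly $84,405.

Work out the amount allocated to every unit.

Totals — floor area 21,882, ownership shares 14,153.
Composite weights (50% floor area + 50% ownership shares): Unit PH1 0.0739; Unit 4B 0.2289; Unit 3A 0.3674; Unit 1B 0.2689; Unit 5B 0.0609.
Pro-rata amounts: Unit PH1 6,239.12; Unit 4B 19,323.65; Unit 3A 31,008.26; Unit 1B 22,694.90; Unit 5B 5,139.06.
Rounded to nearest $5: Unit PH1 $6,240; Unit 4B $19,325; Unit 3A $31,010; Unit 1B $22,695; Unit 5B $5,140. Sum = $84,410.
Difference $84,405 − $84,410 = −$5 applied to largest allocation (Unit 3A): Unit 3A becomes $31,005.

Unit PH1: $6,240 · Unit 4B: $19,325 · Unit 3A: $31,005 · Unit 1B: $22,695 · Unit 5B: $5,140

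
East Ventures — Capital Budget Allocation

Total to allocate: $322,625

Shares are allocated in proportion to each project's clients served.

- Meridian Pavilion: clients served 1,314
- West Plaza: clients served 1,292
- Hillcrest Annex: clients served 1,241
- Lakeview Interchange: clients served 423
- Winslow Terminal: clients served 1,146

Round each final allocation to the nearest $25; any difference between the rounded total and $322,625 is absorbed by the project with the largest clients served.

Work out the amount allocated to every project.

Meridian Pavilion: $78,250 | West Plaza: $76,975 | Hillcrest Annex: $73,925 | Lakeview Interchange: $25,200 | Winslow Terminal: $68,275

Combined clients served = 1,314 + 1,292 + 1,241 + 423 + 1,146 = 5,416.
Raw shares: Meridian Pavilion 78,273.50; West Plaza 76,962.98; Hillcrest Annex 73,924.97; Lakeview Interchange 25,197.63; Winslow Terminal 68,265.93.
Rounded to nearest $25: Meridian Pavilion $78,275; West Plaza $76,975; Hillcrest Annex $73,925; Lakeview Interchange $25,200; Winslow Terminal $68,275. Sum = $322,650.
Difference $322,625 − $322,650 = −$25 applied to largest clients served (Meridian Pavilion): Meridian Pavilion becomes $78,250.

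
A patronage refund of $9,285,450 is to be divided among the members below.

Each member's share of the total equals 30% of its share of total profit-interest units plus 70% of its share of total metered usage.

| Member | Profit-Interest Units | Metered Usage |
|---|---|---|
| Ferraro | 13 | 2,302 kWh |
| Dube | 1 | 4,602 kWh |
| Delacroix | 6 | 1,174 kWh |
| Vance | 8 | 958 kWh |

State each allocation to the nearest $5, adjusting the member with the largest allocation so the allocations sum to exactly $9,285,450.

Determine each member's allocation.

Ferraro: $2,949,215 · Dube: $3,409,815 · Delacroix: $1,441,410 · Vance: $1,485,010

Totals — profit-interest units 28, metered usage 9,036.
Blended shares (30% profit-interest units + 70% metered usage): Ferraro 0.3176; Dube 0.3672; Delacroix 0.1552; Vance 0.1599.
Raw shares: Ferraro 2,949,215.23; Dube 3,409,817.71; Delacroix 1,441,408.60; Vance 1,485,008.46.
At nearest $5: Ferraro $2,949,215; Dube $3,409,820; Delacroix $1,441,410; Vance $1,485,010. Sum = $9,285,455.
Difference $9,285,450 − $9,285,455 = −$5 applied to largest allocation (Dube): Dube becomes $3,409,815.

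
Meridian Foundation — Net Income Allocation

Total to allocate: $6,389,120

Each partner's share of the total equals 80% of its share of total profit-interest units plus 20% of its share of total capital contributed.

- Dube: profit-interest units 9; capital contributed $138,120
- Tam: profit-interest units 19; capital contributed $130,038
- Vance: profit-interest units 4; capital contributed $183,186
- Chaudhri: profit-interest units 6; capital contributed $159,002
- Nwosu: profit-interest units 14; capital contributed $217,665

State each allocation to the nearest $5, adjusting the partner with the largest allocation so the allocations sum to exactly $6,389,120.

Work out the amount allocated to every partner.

Dube: $1,097,800 · Tam: $2,068,265 · Vance: $675,880 · Chaudhri: $835,145 · Nwosu: $1,712,030

Totals — profit-interest units 52, capital contributed 828,011.
Combined weights (80% profit-interest units + 20% capital contributed): Dube 0.1718; Tam 0.3237; Vance 0.1058; Chaudhri 0.1307; Nwosu 0.2680.
Proportional shares: Dube 1,097,800.41; Tam 2,068,269.44; Vance 675,877.53; Chaudhri 835,144.00; Nwosu 1,712,028.62.
After rounding ($5): Dube $1,097,800; Tam $2,068,270; Vance $675,880; Chaudhri $835,145; Nwosu $1,712,030. Sum = $6,389,125.
Difference $6,389,120 − $6,389,125 = −$5 applied to largest allocation (Tam): Tam becomes $2,068,265.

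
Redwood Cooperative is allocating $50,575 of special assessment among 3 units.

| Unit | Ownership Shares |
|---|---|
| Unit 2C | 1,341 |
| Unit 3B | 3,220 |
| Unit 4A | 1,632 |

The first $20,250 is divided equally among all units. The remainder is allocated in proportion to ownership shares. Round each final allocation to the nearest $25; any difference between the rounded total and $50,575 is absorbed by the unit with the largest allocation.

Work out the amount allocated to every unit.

$20,250 shared equally gives $6,750 per unit.
Remainder $30,325 by ownership shares (total 6,193): Unit 2C 6,566.42 → $6,575; Unit 3B 15,767.24 → $15,775; Unit 4A 7,991.35 → $8,000.
Rounding difference −$25 on remainder applied to Unit 3B.
Totals: Unit 2C $6,750 + $6,575 = $13,325; Unit 3B $6,750 + $15,750 = $22,500; Unit 4A $6,750 + $8,000 = $14,750.

Unit 2C: $13,325 · Unit 3B: $22,500 · Unit 4A: $14,750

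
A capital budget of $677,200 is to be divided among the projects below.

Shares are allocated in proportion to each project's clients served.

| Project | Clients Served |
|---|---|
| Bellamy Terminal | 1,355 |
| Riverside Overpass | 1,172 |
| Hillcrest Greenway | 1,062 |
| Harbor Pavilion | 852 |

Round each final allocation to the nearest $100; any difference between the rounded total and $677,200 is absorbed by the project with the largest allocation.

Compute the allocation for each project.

Bellamy Terminal: $206,700; Riverside Overpass: $178,700; Hillcrest Greenway: $161,900; Harbor Pavilion: $129,900

Clients served total: 4,441.
Proportional shares: Bellamy Terminal 1,355/4,441 × $677,200 = 206,621.48; Riverside Overpass 1,172/4,441 × $677,200 = 178,716.15; Hillcrest Greenway 1,062/4,441 × $677,200 = 161,942.45; Harbor Pavilion 852/4,441 × $677,200 = 129,919.93.
At nearest $100: Bellamy Terminal $206,600; Riverside Overpass $178,700; Hillcrest Greenway $161,900; Harbor Pavilion $129,900. Sum = $677,100.
Difference $677,200 − $677,100 = +$100 applied to largest allocation (Bellamy Terminal): Bellamy Terminal becomes $206,700.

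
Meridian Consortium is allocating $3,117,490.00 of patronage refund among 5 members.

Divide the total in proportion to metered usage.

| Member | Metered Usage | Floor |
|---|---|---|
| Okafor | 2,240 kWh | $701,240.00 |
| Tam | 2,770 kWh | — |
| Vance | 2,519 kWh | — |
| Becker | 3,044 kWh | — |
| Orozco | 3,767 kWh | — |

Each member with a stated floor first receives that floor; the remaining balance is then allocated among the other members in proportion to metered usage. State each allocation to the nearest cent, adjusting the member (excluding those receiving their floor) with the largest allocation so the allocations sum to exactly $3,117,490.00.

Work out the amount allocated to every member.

Okafor: $701,240.00 | Tam: $553,141.53 | Vance: $503,019.32 | Becker: $607,856.61 | Orozco: $752,232.54

Minimums first: Okafor $701,240.00. Balance $2,416,250.00.
Balance split over remaining metered usage 12,100: Tam 553,141.5289 → $553,141.53; Vance 503,019.3182 → $503,019.32; Becker 607,856.6116 → $607,856.61; Orozco 752,232.5413 → $752,232.54.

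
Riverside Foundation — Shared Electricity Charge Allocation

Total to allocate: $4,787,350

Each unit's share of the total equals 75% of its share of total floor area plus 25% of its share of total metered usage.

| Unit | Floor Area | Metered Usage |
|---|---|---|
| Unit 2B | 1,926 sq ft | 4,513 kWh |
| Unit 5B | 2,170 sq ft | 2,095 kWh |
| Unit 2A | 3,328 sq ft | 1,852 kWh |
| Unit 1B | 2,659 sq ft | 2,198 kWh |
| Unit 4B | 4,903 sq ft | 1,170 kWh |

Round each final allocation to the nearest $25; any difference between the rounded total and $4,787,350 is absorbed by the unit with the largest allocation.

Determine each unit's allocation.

Unit 2B: $918,100 · Unit 5B: $731,900 · Unit 2A: $984,750 · Unit 1B: $859,475 · Unit 4B: $1,293,125

Totals — floor area 14,986, metered usage 11,828.
Combined weights (75% floor area + 25% metered usage): Unit 2B 0.1918; Unit 5B 0.1529; Unit 2A 0.2057; Unit 1B 0.1795; Unit 4B 0.2701.
Pro-rata amounts: Unit 2B 918,108.53; Unit 5B 731,899.08; Unit 2A 984,757.20; Unit 1B 859,481.38; Unit 4B 1,293,103.81.
At nearest $25: Unit 2B $918,100; Unit 5B $731,900; Unit 2A $984,750; Unit 1B $859,475; Unit 4B $1,293,100. Sum = $4,787,325.
Difference $4,787,350 − $4,787,325 = +$25 applied to largest allocation (Unit 4B): Unit 4B becomes $1,293,125.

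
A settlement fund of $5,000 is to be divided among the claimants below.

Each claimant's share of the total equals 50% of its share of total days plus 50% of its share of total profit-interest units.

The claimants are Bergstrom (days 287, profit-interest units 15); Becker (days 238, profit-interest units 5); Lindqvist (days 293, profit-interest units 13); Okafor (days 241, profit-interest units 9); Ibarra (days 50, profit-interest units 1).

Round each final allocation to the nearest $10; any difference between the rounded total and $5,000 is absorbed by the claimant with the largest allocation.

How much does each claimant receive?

Bergstrom: $1,510; Becker: $830; Lindqvist: $1,420; Okafor: $1,070; Ibarra: $170

Days total 1,109; profit-interest units total 43.
Combined weights (50% days + 50% profit-interest units): Bergstrom 0.3038; Becker 0.1654; Lindqvist 0.2833; Okafor 0.2133; Ibarra 0.0342.
Proportional shares: Bergstrom 1,519.07; Becker 827.22; Lindqvist 1,416.32; Okafor 1,066.54; Ibarra 170.85.
Rounded to nearest $10: Bergstrom $1,520; Becker $830; Lindqvist $1,420; Okafor $1,070; Ibarra $170. Sum = $5,010.
Difference $5,000 − $5,010 = −$10 applied to largest allocation (Bergstrom): Bergstrom becomes $1,510.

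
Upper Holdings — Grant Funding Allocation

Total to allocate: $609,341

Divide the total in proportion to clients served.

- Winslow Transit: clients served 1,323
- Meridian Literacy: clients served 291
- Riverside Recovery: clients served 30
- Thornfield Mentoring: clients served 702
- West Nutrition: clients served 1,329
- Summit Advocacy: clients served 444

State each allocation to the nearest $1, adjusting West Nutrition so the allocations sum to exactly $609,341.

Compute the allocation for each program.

Winslow Transit: $195,717 | Meridian Literacy: $43,049 | Riverside Recovery: $4,438 | Thornfield Mentoring: $103,850 | West Nutrition: $196,604 | Summit Advocacy: $65,683

Clients served total: 4,119.
Proportional shares: Winslow Transit 1,323/4,119 × $609,341 = 195,716.96; Meridian Literacy 291/4,119 × $609,341 = 43,048.85; Riverside Recovery 30/4,119 × $609,341 = 4,438.03; Thornfield Mentoring 702/4,119 × $609,341 = 103,849.81; West Nutrition 1,329/4,119 × $609,341 = 196,604.56; Summit Advocacy 444/4,119 × $609,341 = 65,682.79.
Rounded to nearest $1: Winslow Transit $195,717; Meridian Literacy $43,049; Riverside Recovery $4,438; Thornfield Mentoring $103,850; West Nutrition $196,605; Summit Advocacy $65,683. Sum = $609,342.
Difference $609,341 − $609,342 = −$1 applied to West Nutrition: West Nutrition becomes $196,604.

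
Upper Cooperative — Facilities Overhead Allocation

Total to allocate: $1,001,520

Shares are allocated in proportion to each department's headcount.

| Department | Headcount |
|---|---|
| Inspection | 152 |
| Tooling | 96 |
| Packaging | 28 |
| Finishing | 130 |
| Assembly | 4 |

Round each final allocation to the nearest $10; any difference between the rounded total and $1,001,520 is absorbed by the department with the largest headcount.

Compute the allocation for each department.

Sum of headcount: 410.
Proportional shares: Inspection 152/410 × $1,001,520 = 371,295.22; Tooling 96/410 × $1,001,520 = 234,502.24; Packaging 28/410 × $1,001,520 = 68,396.49; Finishing 130/410 × $1,001,520 = 317,555.12; Assembly 4/410 × $1,001,520 = 9,770.93.
Rounded to nearest $10: Inspection $371,300; Tooling $234,500; Packaging $68,400; Finishing $317,560; Assembly $9,770. Sum = $1,001,530.
Difference $1,001,520 − $1,001,530 = −$10 applied to largest headcount (Inspection): Inspection becomes $371,290.

Inspection: $371,290; Tooling: $234,500; Packaging: $68,400; Finishing: $317,560; Assembly: $9,770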